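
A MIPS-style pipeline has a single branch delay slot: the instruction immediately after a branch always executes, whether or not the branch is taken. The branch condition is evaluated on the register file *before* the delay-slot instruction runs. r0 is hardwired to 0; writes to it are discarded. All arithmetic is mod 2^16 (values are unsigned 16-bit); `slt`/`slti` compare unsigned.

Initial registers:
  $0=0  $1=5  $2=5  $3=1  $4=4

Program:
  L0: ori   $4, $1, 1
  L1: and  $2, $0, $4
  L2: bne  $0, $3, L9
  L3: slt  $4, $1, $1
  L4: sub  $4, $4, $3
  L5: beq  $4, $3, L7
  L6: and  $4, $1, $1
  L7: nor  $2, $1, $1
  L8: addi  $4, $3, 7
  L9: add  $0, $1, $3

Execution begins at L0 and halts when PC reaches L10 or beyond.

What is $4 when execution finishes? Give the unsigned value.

  step pc=0: ori   $4, $1, 1  regs=(0,5,5,1,5)
  step pc=1: and  $2, $0, $4  regs=(0,5,0,1,5)
  step pc=2: bne  $0, $3, L9  cond=T  regs=(0,5,0,1,5)
  step pc=3: slt  $4, $1, $1  regs=(0,5,0,1,0)
  step pc=9: add  $0, $1, $3  regs=(0,5,0,1,0)

0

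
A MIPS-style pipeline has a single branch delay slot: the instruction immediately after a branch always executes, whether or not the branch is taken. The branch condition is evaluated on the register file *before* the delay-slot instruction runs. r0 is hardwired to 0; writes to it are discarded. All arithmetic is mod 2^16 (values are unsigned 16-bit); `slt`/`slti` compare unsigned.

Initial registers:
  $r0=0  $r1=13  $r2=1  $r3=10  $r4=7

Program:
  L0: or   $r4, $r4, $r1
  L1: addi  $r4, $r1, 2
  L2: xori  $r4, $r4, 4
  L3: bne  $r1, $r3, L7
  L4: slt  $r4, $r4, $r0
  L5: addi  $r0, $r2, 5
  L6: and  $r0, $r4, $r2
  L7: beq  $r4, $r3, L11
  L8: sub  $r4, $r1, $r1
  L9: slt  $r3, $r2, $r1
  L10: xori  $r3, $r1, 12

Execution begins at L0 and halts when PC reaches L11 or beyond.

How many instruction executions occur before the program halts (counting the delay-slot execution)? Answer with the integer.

#0 or   $r4, $r4, $r1 ; 0/13/1/10/15
#1 addi  $r4, $r1, 2 ; 0/13/1/10/15
#2 xori  $r4, $r4, 4 ; 0/13/1/10/11
#3 bne  $r1, $r3, L7 ; 0/13/1/10/11 ; →target
#4 slt  $r4, $r4, $r0 ; 0/13/1/10/0
#7 beq  $r4, $r3, L11 ; 0/13/1/10/0 ; →fallthru
#8 sub  $r4, $r1, $r1 ; 0/13/1/10/0
#9 slt  $r3, $r2, $r1 ; 0/13/1/1/0
#10 xori  $r3, $r1, 12 ; 0/13/1/1/0

9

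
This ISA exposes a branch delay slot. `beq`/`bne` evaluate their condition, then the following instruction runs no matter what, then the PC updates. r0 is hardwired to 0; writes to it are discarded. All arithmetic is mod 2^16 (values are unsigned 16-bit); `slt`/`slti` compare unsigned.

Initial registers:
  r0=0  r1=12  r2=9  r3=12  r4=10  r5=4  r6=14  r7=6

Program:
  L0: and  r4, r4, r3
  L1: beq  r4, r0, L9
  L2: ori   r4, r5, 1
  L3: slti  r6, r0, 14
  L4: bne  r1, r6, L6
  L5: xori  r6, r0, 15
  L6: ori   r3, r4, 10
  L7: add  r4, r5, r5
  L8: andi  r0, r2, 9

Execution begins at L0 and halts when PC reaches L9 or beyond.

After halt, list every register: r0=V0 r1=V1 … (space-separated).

r0=0 r1=12 r2=9 r3=15 r4=8 r5=4 r6=15 r7=6

#0 and  r4, r4, r3 ; 0/12/9/12/8/4/14/6
#1 beq  r4, r0, L9 ; 0/12/9/12/8/4/14/6 ; →fallthru
#2 ori   r4, r5, 1 ; 0/12/9/12/5/4/14/6
#3 slti  r6, r0, 14 ; 0/12/9/12/5/4/1/6
#4 bne  r1, r6, L6 ; 0/12/9/12/5/4/1/6 ; →target
#5 xori  r6, r0, 15 ; 0/12/9/12/5/4/15/6
#6 ori   r3, r4, 10 ; 0/12/9/15/5/4/15/6
#7 add  r4, r5, r5 ; 0/12/9/15/8/4/15/6
#8 andi  r0, r2, 9 ; 0/12/9/15/8/4/15/6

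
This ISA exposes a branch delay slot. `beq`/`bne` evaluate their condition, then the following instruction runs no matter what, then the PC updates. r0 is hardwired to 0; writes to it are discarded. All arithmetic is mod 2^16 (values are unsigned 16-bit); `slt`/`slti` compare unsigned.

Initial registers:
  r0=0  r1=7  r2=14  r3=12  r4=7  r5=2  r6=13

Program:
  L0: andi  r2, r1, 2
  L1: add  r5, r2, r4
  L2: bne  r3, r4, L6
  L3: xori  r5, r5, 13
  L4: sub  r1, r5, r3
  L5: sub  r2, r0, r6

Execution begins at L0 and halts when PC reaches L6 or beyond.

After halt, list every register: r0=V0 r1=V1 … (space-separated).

r0=0 r1=7 r2=2 r3=12 r4=7 r5=4 r6=13

#0 andi  r2, r1, 2 ; 0/7/2/12/7/2/13
#1 add  r5, r2, r4 ; 0/7/2/12/7/9/13
#2 bne  r3, r4, L6 ; 0/7/2/12/7/9/13 ; →target
#3 xori  r5, r5, 13 ; 0/7/2/12/7/4/13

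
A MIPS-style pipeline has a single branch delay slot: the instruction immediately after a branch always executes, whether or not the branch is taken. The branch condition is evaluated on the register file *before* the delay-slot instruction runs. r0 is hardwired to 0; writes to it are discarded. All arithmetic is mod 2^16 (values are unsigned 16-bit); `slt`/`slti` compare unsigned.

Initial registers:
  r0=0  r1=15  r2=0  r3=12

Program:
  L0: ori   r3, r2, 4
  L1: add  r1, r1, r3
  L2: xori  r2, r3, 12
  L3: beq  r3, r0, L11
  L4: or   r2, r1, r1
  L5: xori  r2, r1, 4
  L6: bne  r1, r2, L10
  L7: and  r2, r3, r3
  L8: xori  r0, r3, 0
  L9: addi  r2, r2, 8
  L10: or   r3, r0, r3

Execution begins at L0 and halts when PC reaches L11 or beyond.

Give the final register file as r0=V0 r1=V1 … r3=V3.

[0] ori   r3, r2, 4  →  {r0:0, r1:15, r2:0, r3:4}
[1] add  r1, r1, r3  →  {r0:0, r1:19, r2:0, r3:4}
[2] xori  r2, r3, 12  →  {r0:0, r1:19, r2:8, r3:4}
[3] beq  r3, r0, L11  →  {r0:0, r1:19, r2:8, r3:4}  ⟨branch fallthrough⟩
[4] or   r2, r1, r1  →  {r0:0, r1:19, r2:19, r3:4}
[5] xori  r2, r1, 4  →  {r0:0, r1:19, r2:23, r3:4}
[6] bne  r1, r2, L10  →  {r0:0, r1:19, r2:23, r3:4}  ⟨branch taken⟩
[7] and  r2, r3, r3  →  {r0:0, r1:19, r2:4, r3:4}
[10] or   r3, r0, r3  →  {r0:0, r1:19, r2:4, r3:4}

r0=0 r1=19 r2=4 r3=4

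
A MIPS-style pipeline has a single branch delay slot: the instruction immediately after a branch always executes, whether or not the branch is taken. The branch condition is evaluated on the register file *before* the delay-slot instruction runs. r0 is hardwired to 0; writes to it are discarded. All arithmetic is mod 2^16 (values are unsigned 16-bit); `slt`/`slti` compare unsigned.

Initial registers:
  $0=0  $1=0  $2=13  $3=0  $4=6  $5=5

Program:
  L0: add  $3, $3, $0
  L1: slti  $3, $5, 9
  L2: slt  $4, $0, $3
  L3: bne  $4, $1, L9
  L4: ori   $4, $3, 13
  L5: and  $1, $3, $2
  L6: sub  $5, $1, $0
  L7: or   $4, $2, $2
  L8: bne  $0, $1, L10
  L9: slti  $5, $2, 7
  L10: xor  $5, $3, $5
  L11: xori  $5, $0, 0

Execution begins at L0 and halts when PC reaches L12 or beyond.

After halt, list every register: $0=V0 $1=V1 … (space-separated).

[0] add  $3, $3, $0  →  {$0:0, $1:0, $2:13, $3:0, $4:6, $5:5}
[1] slti  $3, $5, 9  →  {$0:0, $1:0, $2:13, $3:1, $4:6, $5:5}
[2] slt  $4, $0, $3  →  {$0:0, $1:0, $2:13, $3:1, $4:1, $5:5}
[3] bne  $4, $1, L9  →  {$0:0, $1:0, $2:13, $3:1, $4:1, $5:5}  ⟨branch taken⟩
[4] ori   $4, $3, 13  →  {$0:0, $1:0, $2:13, $3:1, $4:13, $5:5}
[9] slti  $5, $2, 7  →  {$0:0, $1:0, $2:13, $3:1, $4:13, $5:0}
[10] xor  $5, $3, $5  →  {$0:0, $1:0, $2:13, $3:1, $4:13, $5:1}
[11] xori  $5, $0, 0  →  {$0:0, $1:0, $2:13, $3:1, $4:13, $5:0}

$0=0 $1=0 $2=13 $3=1 $4=13 $5=0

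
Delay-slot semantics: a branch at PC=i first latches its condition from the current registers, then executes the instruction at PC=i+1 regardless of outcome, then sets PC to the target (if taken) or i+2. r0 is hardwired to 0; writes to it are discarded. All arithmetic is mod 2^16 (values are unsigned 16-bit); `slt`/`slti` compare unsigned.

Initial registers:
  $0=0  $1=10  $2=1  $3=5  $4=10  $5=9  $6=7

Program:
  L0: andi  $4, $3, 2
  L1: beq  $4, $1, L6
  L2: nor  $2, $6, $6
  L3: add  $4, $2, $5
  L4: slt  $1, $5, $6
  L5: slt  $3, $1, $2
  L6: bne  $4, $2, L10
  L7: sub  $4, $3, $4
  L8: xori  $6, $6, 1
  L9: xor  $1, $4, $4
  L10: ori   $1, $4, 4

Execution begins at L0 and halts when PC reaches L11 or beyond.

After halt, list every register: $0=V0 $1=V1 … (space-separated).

#0 andi  $4, $3, 2 ; 0/10/1/5/0/9/7
#1 beq  $4, $1, L6 ; 0/10/1/5/0/9/7 ; →fallthru
#2 nor  $2, $6, $6 ; 0/10/65528/5/0/9/7
#3 add  $4, $2, $5 ; 0/10/65528/5/1/9/7
#4 slt  $1, $5, $6 ; 0/0/65528/5/1/9/7
#5 slt  $3, $1, $2 ; 0/0/65528/1/1/9/7
#6 bne  $4, $2, L10 ; 0/0/65528/1/1/9/7 ; →target
#7 sub  $4, $3, $4 ; 0/0/65528/1/0/9/7
#10 ori   $1, $4, 4 ; 0/4/65528/1/0/9/7

$0=0 $1=4 $2=65528 $3=1 $4=0 $5=9 $6=7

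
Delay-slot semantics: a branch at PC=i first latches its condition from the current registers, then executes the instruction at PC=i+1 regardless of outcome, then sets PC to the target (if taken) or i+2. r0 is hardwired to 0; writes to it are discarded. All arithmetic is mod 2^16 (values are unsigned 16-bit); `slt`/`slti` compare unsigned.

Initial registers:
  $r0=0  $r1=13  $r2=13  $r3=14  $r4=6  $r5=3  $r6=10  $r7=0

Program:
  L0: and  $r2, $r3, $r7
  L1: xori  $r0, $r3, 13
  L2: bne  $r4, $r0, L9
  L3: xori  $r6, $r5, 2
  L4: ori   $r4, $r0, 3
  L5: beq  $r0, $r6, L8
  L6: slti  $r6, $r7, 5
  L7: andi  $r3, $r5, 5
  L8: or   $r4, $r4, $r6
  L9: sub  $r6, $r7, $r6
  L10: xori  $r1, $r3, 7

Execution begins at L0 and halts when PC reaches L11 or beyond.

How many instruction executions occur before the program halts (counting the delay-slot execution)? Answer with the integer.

6

#0 and  $r2, $r3, $r7 ; 0/13/0/14/6/3/10/0
#1 xori  $r0, $r3, 13 ; 0/13/0/14/6/3/10/0
#2 bne  $r4, $r0, L9 ; 0/13/0/14/6/3/10/0 ; →target
#3 xori  $r6, $r5, 2 ; 0/13/0/14/6/3/1/0
#9 sub  $r6, $r7, $r6 ; 0/13/0/14/6/3/65535/0
#10 xori  $r1, $r3, 7 ; 0/9/0/14/6/3/65535/0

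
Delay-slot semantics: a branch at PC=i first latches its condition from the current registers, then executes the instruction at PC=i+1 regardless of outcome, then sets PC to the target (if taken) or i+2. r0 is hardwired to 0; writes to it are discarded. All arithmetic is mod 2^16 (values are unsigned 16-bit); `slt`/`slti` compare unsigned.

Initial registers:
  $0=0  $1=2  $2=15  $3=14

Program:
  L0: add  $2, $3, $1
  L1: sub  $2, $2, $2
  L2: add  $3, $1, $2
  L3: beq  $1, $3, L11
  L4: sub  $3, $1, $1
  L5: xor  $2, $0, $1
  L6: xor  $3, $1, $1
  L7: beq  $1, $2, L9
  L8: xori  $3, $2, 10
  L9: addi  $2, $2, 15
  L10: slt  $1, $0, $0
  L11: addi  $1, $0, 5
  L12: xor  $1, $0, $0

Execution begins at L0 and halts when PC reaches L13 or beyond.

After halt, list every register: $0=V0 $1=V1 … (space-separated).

#0 add  $2, $3, $1 ; 0/2/16/14
#1 sub  $2, $2, $2 ; 0/2/0/14
#2 add  $3, $1, $2 ; 0/2/0/2
#3 beq  $1, $3, L11 ; 0/2/0/2 ; →target
#4 sub  $3, $1, $1 ; 0/2/0/0
#11 addi  $1, $0, 5 ; 0/5/0/0
#12 xor  $1, $0, $0 ; 0/0/0/0

$0=0 $1=0 $2=0 $3=0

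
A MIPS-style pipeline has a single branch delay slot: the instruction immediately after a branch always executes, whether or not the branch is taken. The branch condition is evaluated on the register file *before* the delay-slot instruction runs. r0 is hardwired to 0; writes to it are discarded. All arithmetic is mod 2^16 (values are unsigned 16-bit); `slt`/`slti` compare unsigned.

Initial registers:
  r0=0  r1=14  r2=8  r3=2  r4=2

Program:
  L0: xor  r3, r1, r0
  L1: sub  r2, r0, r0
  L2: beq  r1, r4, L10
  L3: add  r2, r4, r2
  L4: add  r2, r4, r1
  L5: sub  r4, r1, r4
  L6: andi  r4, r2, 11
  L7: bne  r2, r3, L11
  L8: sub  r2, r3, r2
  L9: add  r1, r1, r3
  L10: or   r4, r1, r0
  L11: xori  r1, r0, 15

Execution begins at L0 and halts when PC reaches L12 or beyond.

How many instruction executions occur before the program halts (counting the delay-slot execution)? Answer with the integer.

  step pc=0: xor  r3, r1, r0  regs=(0,14,8,14,2)
  step pc=1: sub  r2, r0, r0  regs=(0,14,0,14,2)
  step pc=2: beq  r1, r4, L10  cond=F  regs=(0,14,0,14,2)
  step pc=3: add  r2, r4, r2  regs=(0,14,2,14,2)
  step pc=4: add  r2, r4, r1  regs=(0,14,16,14,2)
  step pc=5: sub  r4, r1, r4  regs=(0,14,16,14,12)
  step pc=6: andi  r4, r2, 11  regs=(0,14,16,14,0)
  step pc=7: bne  r2, r3, L11  cond=T  regs=(0,14,16,14,0)
  step pc=8: sub  r2, r3, r2  regs=(0,14,65534,14,0)
  step pc=11: xori  r1, r0, 15  regs=(0,15,65534,14,0)

10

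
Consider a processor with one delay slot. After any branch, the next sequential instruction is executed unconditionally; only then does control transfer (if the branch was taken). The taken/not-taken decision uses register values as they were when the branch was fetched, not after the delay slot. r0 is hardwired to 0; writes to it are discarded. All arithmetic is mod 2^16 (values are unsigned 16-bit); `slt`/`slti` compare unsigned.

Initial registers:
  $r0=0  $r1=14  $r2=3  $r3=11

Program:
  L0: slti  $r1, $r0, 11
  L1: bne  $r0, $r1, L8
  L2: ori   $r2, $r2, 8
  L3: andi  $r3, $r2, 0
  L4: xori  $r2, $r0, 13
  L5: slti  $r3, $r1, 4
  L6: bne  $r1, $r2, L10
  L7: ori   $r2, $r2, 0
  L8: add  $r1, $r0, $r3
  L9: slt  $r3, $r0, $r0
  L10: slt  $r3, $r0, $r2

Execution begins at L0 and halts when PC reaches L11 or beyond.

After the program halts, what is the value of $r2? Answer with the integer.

11

[0] slti  $r1, $r0, 11  →  {$r0:0, $r1:1, $r2:3, $r3:11}
[1] bne  $r0, $r1, L8  →  {$r0:0, $r1:1, $r2:3, $r3:11}  ⟨branch taken⟩
[2] ori   $r2, $r2, 8  →  {$r0:0, $r1:1, $r2:11, $r3:11}
[8] add  $r1, $r0, $r3  →  {$r0:0, $r1:11, $r2:11, $r3:11}
[9] slt  $r3, $r0, $r0  →  {$r0:0, $r1:11, $r2:11, $r3:0}
[10] slt  $r3, $r0, $r2  →  {$r0:0, $r1:11, $r2:11, $r3:1}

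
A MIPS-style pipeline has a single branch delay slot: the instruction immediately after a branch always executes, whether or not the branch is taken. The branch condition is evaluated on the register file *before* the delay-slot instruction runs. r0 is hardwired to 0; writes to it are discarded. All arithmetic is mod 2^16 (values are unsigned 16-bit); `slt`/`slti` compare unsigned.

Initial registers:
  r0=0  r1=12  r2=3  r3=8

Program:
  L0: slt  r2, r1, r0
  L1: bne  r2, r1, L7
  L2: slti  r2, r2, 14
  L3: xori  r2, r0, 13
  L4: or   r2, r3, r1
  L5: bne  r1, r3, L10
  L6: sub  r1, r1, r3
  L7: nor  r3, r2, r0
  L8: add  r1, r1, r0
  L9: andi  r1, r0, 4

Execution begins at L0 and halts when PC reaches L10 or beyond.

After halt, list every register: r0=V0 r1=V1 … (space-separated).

#0 slt  r2, r1, r0 ; 0/12/0/8
#1 bne  r2, r1, L7 ; 0/12/0/8 ; →target
#2 slti  r2, r2, 14 ; 0/12/1/8
#7 nor  r3, r2, r0 ; 0/12/1/65534
#8 add  r1, r1, r0 ; 0/12/1/65534
#9 andi  r1, r0, 4 ; 0/0/1/65534

r0=0 r1=0 r2=1 r3=65534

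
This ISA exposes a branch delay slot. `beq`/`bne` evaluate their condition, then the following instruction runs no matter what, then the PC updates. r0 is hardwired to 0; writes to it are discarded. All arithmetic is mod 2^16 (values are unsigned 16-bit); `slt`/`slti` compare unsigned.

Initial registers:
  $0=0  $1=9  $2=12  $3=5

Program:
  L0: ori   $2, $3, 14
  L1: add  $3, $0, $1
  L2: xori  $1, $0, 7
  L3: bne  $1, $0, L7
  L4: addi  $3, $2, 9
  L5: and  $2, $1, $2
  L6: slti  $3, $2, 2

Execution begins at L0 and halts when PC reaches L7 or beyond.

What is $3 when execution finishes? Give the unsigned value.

24

  step pc=0: ori   $2, $3, 14  regs=(0,9,15,5)
  step pc=1: add  $3, $0, $1  regs=(0,9,15,9)
  step pc=2: xori  $1, $0, 7  regs=(0,7,15,9)
  step pc=3: bne  $1, $0, L7  cond=T  regs=(0,7,15,9)
  step pc=4: addi  $3, $2, 9  regs=(0,7,15,24)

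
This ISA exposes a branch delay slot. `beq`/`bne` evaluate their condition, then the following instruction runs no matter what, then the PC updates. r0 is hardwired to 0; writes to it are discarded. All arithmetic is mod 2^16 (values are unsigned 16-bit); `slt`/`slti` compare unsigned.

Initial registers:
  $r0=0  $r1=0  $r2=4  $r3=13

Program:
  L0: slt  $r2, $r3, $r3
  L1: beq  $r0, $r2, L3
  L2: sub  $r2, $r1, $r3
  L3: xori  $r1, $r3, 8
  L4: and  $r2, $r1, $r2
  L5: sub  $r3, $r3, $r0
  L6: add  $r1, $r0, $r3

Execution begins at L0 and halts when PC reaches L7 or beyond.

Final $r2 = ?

[0] slt  $r2, $r3, $r3  →  {$r0:0, $r1:0, $r2:0, $r3:13}
[1] beq  $r0, $r2, L3  →  {$r0:0, $r1:0, $r2:0, $r3:13}  ⟨branch taken⟩
[2] sub  $r2, $r1, $r3  →  {$r0:0, $r1:0, $r2:65523, $r3:13}
[3] xori  $r1, $r3, 8  →  {$r0:0, $r1:5, $r2:65523, $r3:13}
[4] and  $r2, $r1, $r2  →  {$r0:0, $r1:5, $r2:1, $r3:13}
[5] sub  $r3, $r3, $r0  →  {$r0:0, $r1:5, $r2:1, $r3:13}
[6] add  $r1, $r0, $r3  →  {$r0:0, $r1:13, $r2:1, $r3:13}

1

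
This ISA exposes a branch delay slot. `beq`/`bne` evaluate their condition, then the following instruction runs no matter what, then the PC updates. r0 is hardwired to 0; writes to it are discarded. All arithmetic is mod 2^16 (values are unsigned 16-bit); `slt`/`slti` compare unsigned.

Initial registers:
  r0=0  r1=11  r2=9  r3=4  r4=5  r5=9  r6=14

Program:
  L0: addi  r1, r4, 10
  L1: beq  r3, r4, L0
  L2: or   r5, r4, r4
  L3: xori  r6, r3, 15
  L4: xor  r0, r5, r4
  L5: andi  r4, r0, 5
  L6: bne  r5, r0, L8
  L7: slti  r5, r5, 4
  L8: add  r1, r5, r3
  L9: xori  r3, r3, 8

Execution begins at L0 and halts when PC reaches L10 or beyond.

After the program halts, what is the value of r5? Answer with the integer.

0

PC=0  addi  r1, r4, 10       | r0=0 r1=15 r2=9 r3=4 r4=5 r5=9 r6=14
PC=1  beq  r3, r4, L0        | r0=0 r1=15 r2=9 r3=4 r4=5 r5=9 r6=14  [not taken]
PC=2  or   r5, r4, r4        | r0=0 r1=15 r2=9 r3=4 r4=5 r5=5 r6=14
PC=3  xori  r6, r3, 15       | r0=0 r1=15 r2=9 r3=4 r4=5 r5=5 r6=11
PC=4  xor  r0, r5, r4        | r0=0 r1=15 r2=9 r3=4 r4=5 r5=5 r6=11
PC=5  andi  r4, r0, 5        | r0=0 r1=15 r2=9 r3=4 r4=0 r5=5 r6=11
PC=6  bne  r5, r0, L8        | r0=0 r1=15 r2=9 r3=4 r4=0 r5=5 r6=11  [TAKEN]
PC=7  slti  r5, r5, 4        | r0=0 r1=15 r2=9 r3=4 r4=0 r5=0 r6=11
PC=8  add  r1, r5, r3        | r0=0 r1=4 r2=9 r3=4 r4=0 r5=0 r6=11
PC=9  xori  r3, r3, 8        | r0=0 r1=4 r2=9 r3=12 r4=0 r5=0 r6=11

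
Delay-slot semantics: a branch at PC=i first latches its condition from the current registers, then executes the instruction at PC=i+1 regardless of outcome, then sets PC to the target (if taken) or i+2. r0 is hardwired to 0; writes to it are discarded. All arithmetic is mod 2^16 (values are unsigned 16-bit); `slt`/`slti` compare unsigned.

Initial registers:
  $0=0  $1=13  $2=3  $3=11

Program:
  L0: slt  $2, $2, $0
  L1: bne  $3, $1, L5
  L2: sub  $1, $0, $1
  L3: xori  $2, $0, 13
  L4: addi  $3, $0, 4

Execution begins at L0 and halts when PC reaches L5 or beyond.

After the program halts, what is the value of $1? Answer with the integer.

65523

  step pc=0: slt  $2, $2, $0  regs=(0,13,0,11)
  step pc=1: bne  $3, $1, L5  cond=T  regs=(0,13,0,11)
  step pc=2: sub  $1, $0, $1  regs=(0,65523,0,11)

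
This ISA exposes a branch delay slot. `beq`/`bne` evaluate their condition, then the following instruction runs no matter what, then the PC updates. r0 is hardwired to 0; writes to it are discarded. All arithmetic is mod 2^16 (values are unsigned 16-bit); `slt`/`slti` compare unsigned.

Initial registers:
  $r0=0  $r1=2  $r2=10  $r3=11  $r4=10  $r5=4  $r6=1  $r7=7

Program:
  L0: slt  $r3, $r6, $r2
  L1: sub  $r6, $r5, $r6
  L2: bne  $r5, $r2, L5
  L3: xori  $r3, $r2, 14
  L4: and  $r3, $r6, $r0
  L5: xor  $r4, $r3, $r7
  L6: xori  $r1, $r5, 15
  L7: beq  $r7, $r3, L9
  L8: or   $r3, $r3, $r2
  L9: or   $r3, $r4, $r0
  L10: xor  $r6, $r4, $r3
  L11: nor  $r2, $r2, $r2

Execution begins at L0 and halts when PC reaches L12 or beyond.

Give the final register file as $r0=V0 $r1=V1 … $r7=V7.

PC=0  slt  $r3, $r6, $r2     | $r0=0 $r1=2 $r2=10 $r3=1 $r4=10 $r5=4 $r6=1 $r7=7
PC=1  sub  $r6, $r5, $r6     | $r0=0 $r1=2 $r2=10 $r3=1 $r4=10 $r5=4 $r6=3 $r7=7
PC=2  bne  $r5, $r2, L5      | $r0=0 $r1=2 $r2=10 $r3=1 $r4=10 $r5=4 $r6=3 $r7=7  [TAKEN]
PC=3  xori  $r3, $r2, 14     | $r0=0 $r1=2 $r2=10 $r3=4 $r4=10 $r5=4 $r6=3 $r7=7
PC=5  xor  $r4, $r3, $r7     | $r0=0 $r1=2 $r2=10 $r3=4 $r4=3 $r5=4 $r6=3 $r7=7
PC=6  xori  $r1, $r5, 15     | $r0=0 $r1=11 $r2=10 $r3=4 $r4=3 $r5=4 $r6=3 $r7=7
PC=7  beq  $r7, $r3, L9      | $r0=0 $r1=11 $r2=10 $r3=4 $r4=3 $r5=4 $r6=3 $r7=7  [not taken]
PC=8  or   $r3, $r3, $r2     | $r0=0 $r1=11 $r2=10 $r3=14 $r4=3 $r5=4 $r6=3 $r7=7
PC=9  or   $r3, $r4, $r0     | $r0=0 $r1=11 $r2=10 $r3=3 $r4=3 $r5=4 $r6=3 $r7=7
PC=10 xor  $r6, $r4, $r3     | $r0=0 $r1=11 $r2=10 $r3=3 $r4=3 $r5=4 $r6=0 $r7=7
PC=11 nor  $r2, $r2, $r2     | $r0=0 $r1=11 $r2=65525 $r3=3 $r4=3 $r5=4 $r6=0 $r7=7

$r0=0 $r1=11 $r2=65525 $r3=3 $r4=3 $r5=4 $r6=0 $r7=7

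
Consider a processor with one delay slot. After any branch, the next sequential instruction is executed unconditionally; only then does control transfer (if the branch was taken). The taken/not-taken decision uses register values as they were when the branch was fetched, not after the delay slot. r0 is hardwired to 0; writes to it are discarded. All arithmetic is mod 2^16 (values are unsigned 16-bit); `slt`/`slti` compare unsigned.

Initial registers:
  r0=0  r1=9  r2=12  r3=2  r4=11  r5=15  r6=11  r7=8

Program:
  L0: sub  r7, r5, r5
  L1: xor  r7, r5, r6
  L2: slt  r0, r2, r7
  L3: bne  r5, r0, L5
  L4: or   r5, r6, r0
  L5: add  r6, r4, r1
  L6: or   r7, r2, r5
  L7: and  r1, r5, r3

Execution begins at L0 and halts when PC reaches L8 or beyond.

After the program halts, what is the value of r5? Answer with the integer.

11

[0] sub  r7, r5, r5  →  {r0:0, r1:9, r2:12, r3:2, r4:11, r5:15, r6:11, r7:0}
[1] xor  r7, r5, r6  →  {r0:0, r1:9, r2:12, r3:2, r4:11, r5:15, r6:11, r7:4}
[2] slt  r0, r2, r7  →  {r0:0, r1:9, r2:12, r3:2, r4:11, r5:15, r6:11, r7:4}
[3] bne  r5, r0, L5  →  {r0:0, r1:9, r2:12, r3:2, r4:11, r5:15, r6:11, r7:4}  ⟨branch taken⟩
[4] or   r5, r6, r0  →  {r0:0, r1:9, r2:12, r3:2, r4:11, r5:11, r6:11, r7:4}
[5] add  r6, r4, r1  →  {r0:0, r1:9, r2:12, r3:2, r4:11, r5:11, r6:20, r7:4}
[6] or   r7, r2, r5  →  {r0:0, r1:9, r2:12, r3:2, r4:11, r5:11, r6:20, r7:15}
[7] and  r1, r5, r3  →  {r0:0, r1:2, r2:12, r3:2, r4:11, r5:11, r6:20, r7:15}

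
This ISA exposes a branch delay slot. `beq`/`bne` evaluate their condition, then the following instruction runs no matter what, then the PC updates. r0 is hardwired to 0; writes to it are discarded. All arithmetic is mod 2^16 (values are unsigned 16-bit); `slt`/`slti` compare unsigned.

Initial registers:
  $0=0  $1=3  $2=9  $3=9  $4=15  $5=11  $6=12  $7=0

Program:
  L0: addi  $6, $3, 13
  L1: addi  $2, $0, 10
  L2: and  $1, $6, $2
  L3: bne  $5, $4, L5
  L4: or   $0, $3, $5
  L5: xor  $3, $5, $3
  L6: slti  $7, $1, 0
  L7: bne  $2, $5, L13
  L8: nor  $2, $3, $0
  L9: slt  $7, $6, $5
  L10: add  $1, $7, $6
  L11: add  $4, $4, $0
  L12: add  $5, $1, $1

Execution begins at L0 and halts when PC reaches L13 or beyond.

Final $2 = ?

[0] addi  $6, $3, 13  →  {$0:0, $1:3, $2:9, $3:9, $4:15, $5:11, $6:22, $7:0}
[1] addi  $2, $0, 10  →  {$0:0, $1:3, $2:10, $3:9, $4:15, $5:11, $6:22, $7:0}
[2] and  $1, $6, $2  →  {$0:0, $1:2, $2:10, $3:9, $4:15, $5:11, $6:22, $7:0}
[3] bne  $5, $4, L5  →  {$0:0, $1:2, $2:10, $3:9, $4:15, $5:11, $6:22, $7:0}  ⟨branch taken⟩
[4] or   $0, $3, $5  →  {$0:0, $1:2, $2:10, $3:9, $4:15, $5:11, $6:22, $7:0}
[5] xor  $3, $5, $3  →  {$0:0, $1:2, $2:10, $3:2, $4:15, $5:11, $6:22, $7:0}
[6] slti  $7, $1, 0  →  {$0:0, $1:2, $2:10, $3:2, $4:15, $5:11, $6:22, $7:0}
[7] bne  $2, $5, L13  →  {$0:0, $1:2, $2:10, $3:2, $4:15, $5:11, $6:22, $7:0}  ⟨branch taken⟩
[8] nor  $2, $3, $0  →  {$0:0, $1:2, $2:65533, $3:2, $4:15, $5:11, $6:22, $7:0}

65533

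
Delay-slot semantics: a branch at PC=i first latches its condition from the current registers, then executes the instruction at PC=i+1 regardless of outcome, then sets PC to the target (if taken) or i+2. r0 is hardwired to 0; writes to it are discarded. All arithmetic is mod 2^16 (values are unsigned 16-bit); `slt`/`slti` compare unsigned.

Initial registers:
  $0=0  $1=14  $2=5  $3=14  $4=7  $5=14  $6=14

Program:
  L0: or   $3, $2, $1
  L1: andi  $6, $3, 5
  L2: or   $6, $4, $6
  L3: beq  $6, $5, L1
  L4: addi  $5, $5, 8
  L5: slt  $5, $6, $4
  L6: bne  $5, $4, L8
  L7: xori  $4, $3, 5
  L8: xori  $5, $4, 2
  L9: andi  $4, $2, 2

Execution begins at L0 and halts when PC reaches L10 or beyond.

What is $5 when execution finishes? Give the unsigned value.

PC=0  or   $3, $2, $1        | $0=0 $1=14 $2=5 $3=15 $4=7 $5=14 $6=14
PC=1  andi  $6, $3, 5        | $0=0 $1=14 $2=5 $3=15 $4=7 $5=14 $6=5
PC=2  or   $6, $4, $6        | $0=0 $1=14 $2=5 $3=15 $4=7 $5=14 $6=7
PC=3  beq  $6, $5, L1        | $0=0 $1=14 $2=5 $3=15 $4=7 $5=14 $6=7  [not taken]
PC=4  addi  $5, $5, 8        | $0=0 $1=14 $2=5 $3=15 $4=7 $5=22 $6=7
PC=5  slt  $5, $6, $4        | $0=0 $1=14 $2=5 $3=15 $4=7 $5=0 $6=7
PC=6  bne  $5, $4, L8        | $0=0 $1=14 $2=5 $3=15 $4=7 $5=0 $6=7  [TAKEN]
PC=7  xori  $4, $3, 5        | $0=0 $1=14 $2=5 $3=15 $4=10 $5=0 $6=7
PC=8  xori  $5, $4, 2        | $0=0 $1=14 $2=5 $3=15 $4=10 $5=8 $6=7
PC=9  andi  $4, $2, 2        | $0=0 $1=14 $2=5 $3=15 $4=0 $5=8 $6=7

8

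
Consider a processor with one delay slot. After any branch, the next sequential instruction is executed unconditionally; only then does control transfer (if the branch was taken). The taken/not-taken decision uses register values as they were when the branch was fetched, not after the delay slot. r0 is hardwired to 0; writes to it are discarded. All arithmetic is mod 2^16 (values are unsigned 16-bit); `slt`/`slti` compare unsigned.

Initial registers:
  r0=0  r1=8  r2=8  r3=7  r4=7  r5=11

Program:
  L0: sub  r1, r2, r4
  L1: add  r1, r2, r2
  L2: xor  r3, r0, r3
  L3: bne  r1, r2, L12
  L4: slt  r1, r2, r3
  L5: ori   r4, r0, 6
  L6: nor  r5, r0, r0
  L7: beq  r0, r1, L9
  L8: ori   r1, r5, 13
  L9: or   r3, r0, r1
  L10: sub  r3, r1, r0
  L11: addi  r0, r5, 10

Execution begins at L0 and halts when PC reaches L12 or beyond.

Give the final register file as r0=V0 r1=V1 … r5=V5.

r0=0 r1=0 r2=8 r3=7 r4=7 r5=11

  step pc=0: sub  r1, r2, r4  regs=(0,1,8,7,7,11)
  step pc=1: add  r1, r2, r2  regs=(0,16,8,7,7,11)
  step pc=2: xor  r3, r0, r3  regs=(0,16,8,7,7,11)
  step pc=3: bne  r1, r2, L12  cond=T  regs=(0,16,8,7,7,11)
  step pc=4: slt  r1, r2, r3  regs=(0,0,8,7,7,11)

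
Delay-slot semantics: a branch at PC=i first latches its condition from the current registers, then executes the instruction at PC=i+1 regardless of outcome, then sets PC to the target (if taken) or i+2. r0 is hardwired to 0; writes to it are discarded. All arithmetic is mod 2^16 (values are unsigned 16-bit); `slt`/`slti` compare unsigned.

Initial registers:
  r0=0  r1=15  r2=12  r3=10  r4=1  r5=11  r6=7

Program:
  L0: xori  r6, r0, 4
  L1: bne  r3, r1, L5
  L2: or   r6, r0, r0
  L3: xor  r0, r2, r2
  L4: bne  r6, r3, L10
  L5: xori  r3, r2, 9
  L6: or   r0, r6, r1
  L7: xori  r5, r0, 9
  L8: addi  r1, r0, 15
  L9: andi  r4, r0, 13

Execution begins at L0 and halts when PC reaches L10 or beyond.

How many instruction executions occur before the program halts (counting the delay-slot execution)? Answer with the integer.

8

#0 xori  r6, r0, 4 ; 0/15/12/10/1/11/4
#1 bne  r3, r1, L5 ; 0/15/12/10/1/11/4 ; →target
#2 or   r6, r0, r0 ; 0/15/12/10/1/11/0
#5 xori  r3, r2, 9 ; 0/15/12/5/1/11/0
#6 or   r0, r6, r1 ; 0/15/12/5/1/11/0
#7 xori  r5, r0, 9 ; 0/15/12/5/1/9/0
#8 addi  r1, r0, 15 ; 0/15/12/5/1/9/0
#9 andi  r4, r0, 13 ; 0/15/12/5/0/9/0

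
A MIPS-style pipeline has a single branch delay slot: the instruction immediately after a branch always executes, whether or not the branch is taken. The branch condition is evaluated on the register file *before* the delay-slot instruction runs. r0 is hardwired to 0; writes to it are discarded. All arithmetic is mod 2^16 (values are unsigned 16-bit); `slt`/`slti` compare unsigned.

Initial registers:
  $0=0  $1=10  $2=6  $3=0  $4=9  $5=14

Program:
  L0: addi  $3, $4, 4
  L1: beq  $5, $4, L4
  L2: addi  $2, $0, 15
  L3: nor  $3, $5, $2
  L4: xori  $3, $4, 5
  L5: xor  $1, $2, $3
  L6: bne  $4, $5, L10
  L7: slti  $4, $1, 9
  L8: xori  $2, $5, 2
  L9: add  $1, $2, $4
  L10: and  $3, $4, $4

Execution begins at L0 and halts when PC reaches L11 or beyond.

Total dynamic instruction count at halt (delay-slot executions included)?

#0 addi  $3, $4, 4 ; 0/10/6/13/9/14
#1 beq  $5, $4, L4 ; 0/10/6/13/9/14 ; →fallthru
#2 addi  $2, $0, 15 ; 0/10/15/13/9/14
#3 nor  $3, $5, $2 ; 0/10/15/65520/9/14
#4 xori  $3, $4, 5 ; 0/10/15/12/9/14
#5 xor  $1, $2, $3 ; 0/3/15/12/9/14
#6 bne  $4, $5, L10 ; 0/3/15/12/9/14 ; →target
#7 slti  $4, $1, 9 ; 0/3/15/12/1/14
#10 and  $3, $4, $4 ; 0/3/15/1/1/14

9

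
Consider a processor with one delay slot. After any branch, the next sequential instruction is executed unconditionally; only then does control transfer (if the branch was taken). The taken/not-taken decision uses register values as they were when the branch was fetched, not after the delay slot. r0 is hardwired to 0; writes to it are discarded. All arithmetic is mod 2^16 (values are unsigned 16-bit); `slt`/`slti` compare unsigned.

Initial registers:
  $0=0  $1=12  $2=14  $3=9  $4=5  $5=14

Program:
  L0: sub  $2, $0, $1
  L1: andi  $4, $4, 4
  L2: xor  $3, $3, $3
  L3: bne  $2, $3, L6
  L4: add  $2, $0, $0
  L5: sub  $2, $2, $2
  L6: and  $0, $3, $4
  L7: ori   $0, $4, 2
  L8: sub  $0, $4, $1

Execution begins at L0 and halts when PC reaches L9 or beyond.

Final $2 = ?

0

#0 sub  $2, $0, $1 ; 0/12/65524/9/5/14
#1 andi  $4, $4, 4 ; 0/12/65524/9/4/14
#2 xor  $3, $3, $3 ; 0/12/65524/0/4/14
#3 bne  $2, $3, L6 ; 0/12/65524/0/4/14 ; →target
#4 add  $2, $0, $0 ; 0/12/0/0/4/14
#6 and  $0, $3, $4 ; 0/12/0/0/4/14
#7 ori   $0, $4, 2 ; 0/12/0/0/4/14
#8 sub  $0, $4, $1 ; 0/12/0/0/4/14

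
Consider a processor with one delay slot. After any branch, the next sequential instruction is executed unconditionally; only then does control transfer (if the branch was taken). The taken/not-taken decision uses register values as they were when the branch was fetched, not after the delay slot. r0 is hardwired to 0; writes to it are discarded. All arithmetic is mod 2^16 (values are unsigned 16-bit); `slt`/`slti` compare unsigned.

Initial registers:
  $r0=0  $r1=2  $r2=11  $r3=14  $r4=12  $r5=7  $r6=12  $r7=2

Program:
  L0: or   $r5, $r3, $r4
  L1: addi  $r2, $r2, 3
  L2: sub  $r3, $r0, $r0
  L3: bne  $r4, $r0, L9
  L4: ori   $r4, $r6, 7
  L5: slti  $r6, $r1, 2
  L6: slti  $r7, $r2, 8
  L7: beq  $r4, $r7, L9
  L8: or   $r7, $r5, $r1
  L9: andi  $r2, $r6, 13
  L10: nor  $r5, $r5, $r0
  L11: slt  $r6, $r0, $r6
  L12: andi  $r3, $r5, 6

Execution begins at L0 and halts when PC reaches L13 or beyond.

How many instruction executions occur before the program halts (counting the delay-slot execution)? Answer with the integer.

9

[0] or   $r5, $r3, $r4  →  {$r0:0, $r1:2, $r2:11, $r3:14, $r4:12, $r5:14, $r6:12, $r7:2}
[1] addi  $r2, $r2, 3  →  {$r0:0, $r1:2, $r2:14, $r3:14, $r4:12, $r5:14, $r6:12, $r7:2}
[2] sub  $r3, $r0, $r0  →  {$r0:0, $r1:2, $r2:14, $r3:0, $r4:12, $r5:14, $r6:12, $r7:2}
[3] bne  $r4, $r0, L9  →  {$r0:0, $r1:2, $r2:14, $r3:0, $r4:12, $r5:14, $r6:12, $r7:2}  ⟨branch taken⟩
[4] ori   $r4, $r6, 7  →  {$r0:0, $r1:2, $r2:14, $r3:0, $r4:15, $r5:14, $r6:12, $r7:2}
[9] andi  $r2, $r6, 13  →  {$r0:0, $r1:2, $r2:12, $r3:0, $r4:15, $r5:14, $r6:12, $r7:2}
[10] nor  $r5, $r5, $r0  →  {$r0:0, $r1:2, $r2:12, $r3:0, $r4:15, $r5:65521, $r6:12, $r7:2}
[11] slt  $r6, $r0, $r6  →  {$r0:0, $r1:2, $r2:12, $r3:0, $r4:15, $r5:65521, $r6:1, $r7:2}
[12] andi  $r3, $r5, 6  →  {$r0:0, $r1:2, $r2:12, $r3:0, $r4:15, $r5:65521, $r6:1, $r7:2}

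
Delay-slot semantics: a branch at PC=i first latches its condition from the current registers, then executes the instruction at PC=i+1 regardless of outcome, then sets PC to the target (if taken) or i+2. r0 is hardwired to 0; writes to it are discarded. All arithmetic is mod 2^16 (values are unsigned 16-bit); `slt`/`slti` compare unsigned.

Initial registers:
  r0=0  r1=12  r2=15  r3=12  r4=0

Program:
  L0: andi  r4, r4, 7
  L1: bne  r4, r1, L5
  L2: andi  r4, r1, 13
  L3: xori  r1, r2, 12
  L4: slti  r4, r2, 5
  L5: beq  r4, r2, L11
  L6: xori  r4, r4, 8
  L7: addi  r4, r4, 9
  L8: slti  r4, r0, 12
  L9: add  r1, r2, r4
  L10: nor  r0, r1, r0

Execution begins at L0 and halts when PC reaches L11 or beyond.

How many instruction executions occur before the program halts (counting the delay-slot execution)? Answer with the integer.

[0] andi  r4, r4, 7  →  {r0:0, r1:12, r2:15, r3:12, r4:0}
[1] bne  r4, r1, L5  →  {r0:0, r1:12, r2:15, r3:12, r4:0}  ⟨branch taken⟩
[2] andi  r4, r1, 13  →  {r0:0, r1:12, r2:15, r3:12, r4:12}
[5] beq  r4, r2, L11  →  {r0:0, r1:12, r2:15, r3:12, r4:12}  ⟨branch fallthrough⟩
[6] xori  r4, r4, 8  →  {r0:0, r1:12, r2:15, r3:12, r4:4}
[7] addi  r4, r4, 9  →  {r0:0, r1:12, r2:15, r3:12, r4:13}
[8] slti  r4, r0, 12  →  {r0:0, r1:12, r2:15, r3:12, r4:1}
[9] add  r1, r2, r4  →  {r0:0, r1:16, r2:15, r3:12, r4:1}
[10] nor  r0, r1, r0  →  {r0:0, r1:16, r2:15, r3:12, r4:1}

9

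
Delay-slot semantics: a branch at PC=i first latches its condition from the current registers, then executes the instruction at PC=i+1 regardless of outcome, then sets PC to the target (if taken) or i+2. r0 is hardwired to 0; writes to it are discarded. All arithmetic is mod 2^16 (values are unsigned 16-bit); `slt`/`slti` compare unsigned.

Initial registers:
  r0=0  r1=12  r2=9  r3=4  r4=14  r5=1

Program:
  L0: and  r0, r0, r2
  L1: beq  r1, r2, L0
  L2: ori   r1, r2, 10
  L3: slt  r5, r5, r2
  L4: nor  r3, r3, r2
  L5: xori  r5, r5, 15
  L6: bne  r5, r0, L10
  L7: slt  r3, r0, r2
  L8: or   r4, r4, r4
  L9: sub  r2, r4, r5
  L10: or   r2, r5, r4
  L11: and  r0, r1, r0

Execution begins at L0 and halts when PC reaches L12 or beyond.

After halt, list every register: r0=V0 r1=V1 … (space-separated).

r0=0 r1=11 r2=14 r3=1 r4=14 r5=14

  step pc=0: and  r0, r0, r2  regs=(0,12,9,4,14,1)
  step pc=1: beq  r1, r2, L0  cond=F  regs=(0,12,9,4,14,1)
  step pc=2: ori   r1, r2, 10  regs=(0,11,9,4,14,1)
  step pc=3: slt  r5, r5, r2  regs=(0,11,9,4,14,1)
  step pc=4: nor  r3, r3, r2  regs=(0,11,9,65522,14,1)
  step pc=5: xori  r5, r5, 15  regs=(0,11,9,65522,14,14)
  step pc=6: bne  r5, r0, L10  cond=T  regs=(0,11,9,65522,14,14)
  step pc=7: slt  r3, r0, r2  regs=(0,11,9,1,14,14)
  step pc=10: or   r2, r5, r4  regs=(0,11,14,1,14,14)
  step pc=11: and  r0, r1, r0  regs=(0,11,14,1,14,14)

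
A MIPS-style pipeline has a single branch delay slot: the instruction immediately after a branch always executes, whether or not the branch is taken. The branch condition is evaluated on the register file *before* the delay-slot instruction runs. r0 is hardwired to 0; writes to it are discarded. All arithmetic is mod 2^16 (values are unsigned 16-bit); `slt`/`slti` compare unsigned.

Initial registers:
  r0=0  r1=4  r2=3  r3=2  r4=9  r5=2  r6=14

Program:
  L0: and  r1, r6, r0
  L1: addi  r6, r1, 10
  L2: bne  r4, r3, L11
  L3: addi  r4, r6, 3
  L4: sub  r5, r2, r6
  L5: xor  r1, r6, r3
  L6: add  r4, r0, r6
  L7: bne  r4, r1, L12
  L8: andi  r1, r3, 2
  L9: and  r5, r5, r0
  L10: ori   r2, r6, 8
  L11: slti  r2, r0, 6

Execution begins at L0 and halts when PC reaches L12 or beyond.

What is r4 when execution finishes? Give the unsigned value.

[0] and  r1, r6, r0  →  {r0:0, r1:0, r2:3, r3:2, r4:9, r5:2, r6:14}
[1] addi  r6, r1, 10  →  {r0:0, r1:0, r2:3, r3:2, r4:9, r5:2, r6:10}
[2] bne  r4, r3, L11  →  {r0:0, r1:0, r2:3, r3:2, r4:9, r5:2, r6:10}  ⟨branch taken⟩
[3] addi  r4, r6, 3  →  {r0:0, r1:0, r2:3, r3:2, r4:13, r5:2, r6:10}
[11] slti  r2, r0, 6  →  {r0:0, r1:0, r2:1, r3:2, r4:13, r5:2, r6:10}

13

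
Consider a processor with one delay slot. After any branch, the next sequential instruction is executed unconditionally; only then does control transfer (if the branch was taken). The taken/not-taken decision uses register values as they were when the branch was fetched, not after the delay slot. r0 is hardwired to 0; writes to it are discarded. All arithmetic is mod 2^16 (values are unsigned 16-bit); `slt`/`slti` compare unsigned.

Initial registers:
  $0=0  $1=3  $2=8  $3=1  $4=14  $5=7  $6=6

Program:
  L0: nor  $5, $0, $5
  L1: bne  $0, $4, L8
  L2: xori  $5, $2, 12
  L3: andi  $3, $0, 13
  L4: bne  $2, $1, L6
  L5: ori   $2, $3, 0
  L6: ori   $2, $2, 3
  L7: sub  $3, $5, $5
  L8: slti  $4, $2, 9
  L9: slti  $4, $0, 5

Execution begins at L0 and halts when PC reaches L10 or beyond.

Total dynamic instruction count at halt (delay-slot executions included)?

5

[0] nor  $5, $0, $5  →  {$0:0, $1:3, $2:8, $3:1, $4:14, $5:65528, $6:6}
[1] bne  $0, $4, L8  →  {$0:0, $1:3, $2:8, $3:1, $4:14, $5:65528, $6:6}  ⟨branch taken⟩
[2] xori  $5, $2, 12  →  {$0:0, $1:3, $2:8, $3:1, $4:14, $5:4, $6:6}
[8] slti  $4, $2, 9  →  {$0:0, $1:3, $2:8, $3:1, $4:1, $5:4, $6:6}
[9] slti  $4, $0, 5  →  {$0:0, $1:3, $2:8, $3:1, $4:1, $5:4, $6:6}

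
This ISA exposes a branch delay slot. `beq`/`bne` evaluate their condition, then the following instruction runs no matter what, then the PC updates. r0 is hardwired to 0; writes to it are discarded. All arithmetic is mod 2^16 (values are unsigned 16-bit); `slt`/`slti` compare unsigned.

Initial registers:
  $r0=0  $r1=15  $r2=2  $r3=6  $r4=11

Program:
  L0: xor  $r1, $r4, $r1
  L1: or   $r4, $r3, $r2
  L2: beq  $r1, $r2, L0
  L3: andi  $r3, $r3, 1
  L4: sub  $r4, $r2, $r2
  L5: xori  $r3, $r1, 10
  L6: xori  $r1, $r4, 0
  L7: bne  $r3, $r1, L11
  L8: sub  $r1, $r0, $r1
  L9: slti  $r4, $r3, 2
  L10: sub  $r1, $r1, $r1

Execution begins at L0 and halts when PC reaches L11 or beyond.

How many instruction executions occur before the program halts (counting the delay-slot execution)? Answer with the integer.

9

#0 xor  $r1, $r4, $r1 ; 0/4/2/6/11
#1 or   $r4, $r3, $r2 ; 0/4/2/6/6
#2 beq  $r1, $r2, L0 ; 0/4/2/6/6 ; →fallthru
#3 andi  $r3, $r3, 1 ; 0/4/2/0/6
#4 sub  $r4, $r2, $r2 ; 0/4/2/0/0
#5 xori  $r3, $r1, 10 ; 0/4/2/14/0
#6 xori  $r1, $r4, 0 ; 0/0/2/14/0
#7 bne  $r3, $r1, L11 ; 0/0/2/14/0 ; →target
#8 sub  $r1, $r0, $r1 ; 0/0/2/14/0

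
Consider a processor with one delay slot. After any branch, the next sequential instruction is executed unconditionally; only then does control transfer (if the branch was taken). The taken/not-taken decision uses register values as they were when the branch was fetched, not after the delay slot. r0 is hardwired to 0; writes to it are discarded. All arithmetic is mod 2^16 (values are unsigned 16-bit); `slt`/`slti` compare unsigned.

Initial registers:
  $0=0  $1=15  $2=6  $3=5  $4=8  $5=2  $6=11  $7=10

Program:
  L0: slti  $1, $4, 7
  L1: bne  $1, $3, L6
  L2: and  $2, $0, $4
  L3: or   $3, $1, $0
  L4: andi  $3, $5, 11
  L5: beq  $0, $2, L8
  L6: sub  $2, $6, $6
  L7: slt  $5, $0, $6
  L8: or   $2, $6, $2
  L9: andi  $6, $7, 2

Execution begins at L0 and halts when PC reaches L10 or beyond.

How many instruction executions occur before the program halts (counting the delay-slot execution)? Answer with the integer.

[0] slti  $1, $4, 7  →  {$0:0, $1:0, $2:6, $3:5, $4:8, $5:2, $6:11, $7:10}
[1] bne  $1, $3, L6  →  {$0:0, $1:0, $2:6, $3:5, $4:8, $5:2, $6:11, $7:10}  ⟨branch taken⟩
[2] and  $2, $0, $4  →  {$0:0, $1:0, $2:0, $3:5, $4:8, $5:2, $6:11, $7:10}
[6] sub  $2, $6, $6  →  {$0:0, $1:0, $2:0, $3:5, $4:8, $5:2, $6:11, $7:10}
[7] slt  $5, $0, $6  →  {$0:0, $1:0, $2:0, $3:5, $4:8, $5:1, $6:11, $7:10}
[8] or   $2, $6, $2  →  {$0:0, $1:0, $2:11, $3:5, $4:8, $5:1, $6:11, $7:10}
[9] andi  $6, $7, 2  →  {$0:0, $1:0, $2:11, $3:5, $4:8, $5:1, $6:2, $7:10}

7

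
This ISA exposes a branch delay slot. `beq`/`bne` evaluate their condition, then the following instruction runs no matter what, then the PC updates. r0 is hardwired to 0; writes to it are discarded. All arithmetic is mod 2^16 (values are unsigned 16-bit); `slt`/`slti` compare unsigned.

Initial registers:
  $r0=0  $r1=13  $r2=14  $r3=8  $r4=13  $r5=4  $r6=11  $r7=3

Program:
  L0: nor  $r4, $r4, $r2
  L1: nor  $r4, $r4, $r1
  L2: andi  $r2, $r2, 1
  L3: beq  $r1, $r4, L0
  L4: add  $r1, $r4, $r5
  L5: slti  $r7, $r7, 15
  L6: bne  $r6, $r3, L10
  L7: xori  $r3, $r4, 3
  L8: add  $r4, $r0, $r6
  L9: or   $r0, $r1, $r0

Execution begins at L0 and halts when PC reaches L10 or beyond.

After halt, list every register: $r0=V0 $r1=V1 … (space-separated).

  step pc=0: nor  $r4, $r4, $r2  regs=(0,13,14,8,65520,4,11,3)
  step pc=1: nor  $r4, $r4, $r1  regs=(0,13,14,8,2,4,11,3)
  step pc=2: andi  $r2, $r2, 1  regs=(0,13,0,8,2,4,11,3)
  step pc=3: beq  $r1, $r4, L0  cond=F  regs=(0,13,0,8,2,4,11,3)
  step pc=4: add  $r1, $r4, $r5  regs=(0,6,0,8,2,4,11,3)
  step pc=5: slti  $r7, $r7, 15  regs=(0,6,0,8,2,4,11,1)
  step pc=6: bne  $r6, $r3, L10  cond=T  regs=(0,6,0,8,2,4,11,1)
  step pc=7: xori  $r3, $r4, 3  regs=(0,6,0,1,2,4,11,1)

$r0=0 $r1=6 $r2=0 $r3=1 $r4=2 $r5=4 $r6=11 $r7=1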